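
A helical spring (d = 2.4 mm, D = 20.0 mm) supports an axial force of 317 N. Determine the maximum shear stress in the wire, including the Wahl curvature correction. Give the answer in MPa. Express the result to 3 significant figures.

Spring index C = D/d = 20.0/2.4 = 8.3333
K_W = (4C−1)/(4C−4) + 0.615/C = 32.333/29.333 + 0.0738 = 1.1761
τ₀ = 8FD/(πd³) = 8·317·20.0/(π·2.4³) = 50720/43.429 = 1167.9 MPa
τ_max = K·τ₀ = 1.1761 × 1167.9 = 1373.5 MPa

1370 MPa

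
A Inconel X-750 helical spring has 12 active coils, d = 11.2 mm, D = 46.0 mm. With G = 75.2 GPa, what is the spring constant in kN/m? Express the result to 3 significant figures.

k = Gd⁴/(8D³N_a) = (75.2×10³ × 11.2⁴) / (8 × 46.0³ × 12)
  = 1.18329e+09 / 9.34426e+06 = 126.63 N/mm

127 kN/m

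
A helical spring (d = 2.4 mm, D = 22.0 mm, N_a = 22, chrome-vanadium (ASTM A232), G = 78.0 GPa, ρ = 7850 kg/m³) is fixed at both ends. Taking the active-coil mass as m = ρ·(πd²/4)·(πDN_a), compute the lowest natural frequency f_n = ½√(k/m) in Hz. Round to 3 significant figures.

k = Gd⁴/(8D³N_a) = (78.0×10³)(2.4⁴)/(8·22.0³·22) = 1.3809 N/mm = 1380.9 N/m
Wire length L = πDN_a = π·22.0·22 = 1520.5 mm
m = ρ·(πd²/4)·L = 7850 × 4.5239×10⁻⁶ m² × 1.5205 m = 0.053998 kg
f_n = ½√(k/m) = 0.5·√(1380.9/0.053998) = 0.5·√(25573) = 79.958 Hz

80.0 Hz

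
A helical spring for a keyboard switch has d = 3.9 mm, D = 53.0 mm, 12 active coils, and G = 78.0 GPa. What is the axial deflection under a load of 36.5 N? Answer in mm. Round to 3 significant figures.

k = Gd⁴/(8D³N_a) = (78.0×10³)(3.9⁴)/(8·53.0³·12) = 1.2626 N/mm
δ = F/k = 36.5 / 1.2626 = 28.909 mm

28.9 mm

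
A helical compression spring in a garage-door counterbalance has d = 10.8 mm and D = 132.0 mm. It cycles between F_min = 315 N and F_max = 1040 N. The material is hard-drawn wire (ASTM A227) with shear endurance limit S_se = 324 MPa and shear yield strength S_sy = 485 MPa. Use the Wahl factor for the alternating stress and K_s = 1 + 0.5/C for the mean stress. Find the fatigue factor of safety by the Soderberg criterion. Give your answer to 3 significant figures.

C = D/d = 132.0/10.8 = 12.2222; K_W = (4C−1)/(4C−4)+0.615/C = 1.1171; K_s = 1+0.5/C = 1.0409
F_a = (F_max−F_min)/2 = 362.5 N; F_m = (F_max+F_min)/2 = 677.5 N
τ_a = K_W·8F_aD/(πd³) = 1.1171 × 96.728 = 108.06 MPa
τ_m = K_s·8F_mD/(πd³) = 1.0409 × 180.78 = 188.18 MPa
Soderberg: 1/n_f = τ_a/S_se + τ_m/S_sy = 108.06/324 + 188.18/485 = 0.33352 + 0.38799 = 0.72151
n_f = 1/0.72151 = 1.386

1.39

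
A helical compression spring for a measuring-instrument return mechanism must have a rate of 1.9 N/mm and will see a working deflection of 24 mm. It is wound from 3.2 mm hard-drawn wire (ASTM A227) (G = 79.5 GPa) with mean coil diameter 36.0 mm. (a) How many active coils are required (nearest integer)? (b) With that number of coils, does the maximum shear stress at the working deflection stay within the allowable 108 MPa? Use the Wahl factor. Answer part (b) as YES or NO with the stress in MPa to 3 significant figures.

N_a = Gd⁴/(8D³k) = (79.5×10³)(3.2⁴)/(8·36.0³·1.9) = 11.75 → N_a = 12
Actual rate k = Gd⁴/(8D³·12) = 1.8612 N/mm
Working load F = kδ = 1.8612·24 = 44.668 N
C = 36.0/3.2 = 11.2500; K_W = (4C−1)/(4C−4)+0.615/C = 1.1278
τ_max = K_W·8FD/(πd³) = 1.1278·124.97 = 140.94 MPa
τ_max > 108 MPa → exceeds allowable

(a) 12 coils; (b) NO, τ_max = 141 MPa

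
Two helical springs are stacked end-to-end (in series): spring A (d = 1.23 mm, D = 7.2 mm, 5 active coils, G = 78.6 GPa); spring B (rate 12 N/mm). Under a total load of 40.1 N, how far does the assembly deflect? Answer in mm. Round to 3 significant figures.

6.67 mm

k_A = Gd⁴/(8D³N_a) = (78.6×10³)(1.23⁴)/(8·7.2³·5) = 12.05 N/mm
Series: 1/k_eq = 1/12.05 + 1/12 = 0.16632; k_eq = 6.0125 N/mm
δ = F/k_eq = 40.1/6.0125 = 6.6695 mm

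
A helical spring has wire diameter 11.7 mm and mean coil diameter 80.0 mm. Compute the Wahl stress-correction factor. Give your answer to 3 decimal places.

1.218

C = D/d = 80.0/11.7 = 6.8376
K_W = (4C−1)/(4C−4) + 0.615/C = 26.350/23.350 + 0.0899 = 1.2184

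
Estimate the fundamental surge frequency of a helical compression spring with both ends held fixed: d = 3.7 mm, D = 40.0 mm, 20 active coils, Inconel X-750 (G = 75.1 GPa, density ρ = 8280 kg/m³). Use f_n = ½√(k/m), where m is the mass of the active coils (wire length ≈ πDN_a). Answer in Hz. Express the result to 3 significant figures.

k = Gd⁴/(8D³N_a) = (75.1×10³)(3.7⁴)/(8·40.0³·20) = 1.3745 N/mm = 1374.5 N/m
Wire length L = πDN_a = π·40.0·20 = 2513.3 mm
m = ρ·(πd²/4)·L = 8280 × 10.752×10⁻⁶ m² × 2.5133 m = 0.22375 kg
f_n = ½√(k/m) = 0.5·√(1374.5/0.22375) = 0.5·√(6143) = 39.189 Hz

39.2 Hz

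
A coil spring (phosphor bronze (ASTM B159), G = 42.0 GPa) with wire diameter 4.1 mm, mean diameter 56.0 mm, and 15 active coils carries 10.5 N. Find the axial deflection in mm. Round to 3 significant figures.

18.6 mm

k = Gd⁴/(8D³N_a) = (42.0×10³)(4.1⁴)/(8·56.0³·15) = 0.56317 N/mm
δ = F/k = 10.5 / 0.56317 = 18.644 mm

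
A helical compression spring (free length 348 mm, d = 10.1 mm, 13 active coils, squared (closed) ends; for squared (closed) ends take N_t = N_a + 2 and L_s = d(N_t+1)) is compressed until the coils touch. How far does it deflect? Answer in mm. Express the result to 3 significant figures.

186 mm

N_t = 15; L_s = 10.1·16 = 161.6 mm
δ_solid = L₀ − L_s = 348 − 161.6 = 186.4 mm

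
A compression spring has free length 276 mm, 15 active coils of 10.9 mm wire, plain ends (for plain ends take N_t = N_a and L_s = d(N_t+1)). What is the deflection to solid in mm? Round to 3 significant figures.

102 mm

N_t = 15; L_s = 10.9·16 = 174.4 mm
δ_solid = L₀ − L_s = 276 − 174.4 = 101.6 mm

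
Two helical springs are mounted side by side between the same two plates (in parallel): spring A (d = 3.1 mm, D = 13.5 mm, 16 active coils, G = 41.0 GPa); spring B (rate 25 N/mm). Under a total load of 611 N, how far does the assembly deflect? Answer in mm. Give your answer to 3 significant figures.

16.5 mm

k_A = Gd⁴/(8D³N_a) = (41.0×10³)(3.1⁴)/(8·13.5³·16) = 12.023 N/mm
Parallel: k_eq = 12.023 + 25 = 37.023 N/mm
δ = F/k_eq = 611/37.023 = 16.503 mm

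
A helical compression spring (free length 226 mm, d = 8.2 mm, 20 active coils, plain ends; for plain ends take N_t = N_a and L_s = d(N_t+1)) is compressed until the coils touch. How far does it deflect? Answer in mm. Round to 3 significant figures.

53.8 mm

N_t = 20; L_s = 8.2·21 = 172.2 mm
δ_solid = L₀ − L_s = 226 − 172.2 = 53.8 mm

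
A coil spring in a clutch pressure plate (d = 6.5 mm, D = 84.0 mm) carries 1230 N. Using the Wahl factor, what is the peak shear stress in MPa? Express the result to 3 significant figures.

1060 MPa

Spring index C = D/d = 84.0/6.5 = 12.9231
K_W = (4C−1)/(4C−4) + 0.615/C = 50.692/47.692 + 0.0476 = 1.1105
τ₀ = 8FD/(πd³) = 8·1230·84.0/(π·6.5³) = 826560/862.76 = 958.04 MPa
τ_max = K·τ₀ = 1.1105 × 958.04 = 1063.9 MPa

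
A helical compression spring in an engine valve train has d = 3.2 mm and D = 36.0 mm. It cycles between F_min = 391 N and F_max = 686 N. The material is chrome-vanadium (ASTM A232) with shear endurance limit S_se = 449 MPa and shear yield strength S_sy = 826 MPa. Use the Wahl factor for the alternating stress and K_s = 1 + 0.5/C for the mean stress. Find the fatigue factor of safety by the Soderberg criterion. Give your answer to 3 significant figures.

0.340

C = D/d = 36.0/3.2 = 11.2500; K_W = (4C−1)/(4C−4)+0.615/C = 1.1278; K_s = 1+0.5/C = 1.0444
F_a = (F_max−F_min)/2 = 147.5 N; F_m = (F_max+F_min)/2 = 538.5 N
τ_a = K_W·8F_aD/(πd³) = 1.1278 × 412.65 = 465.41 MPa
τ_m = K_s·8F_mD/(πd³) = 1.0444 × 1506.5 = 1573.5 MPa
Soderberg: 1/n_f = τ_a/S_se + τ_m/S_sy = 465.41/449 + 1573.5/826 = 1.03654 + 1.90495 = 2.9415
n_f = 1/2.9415 = 0.34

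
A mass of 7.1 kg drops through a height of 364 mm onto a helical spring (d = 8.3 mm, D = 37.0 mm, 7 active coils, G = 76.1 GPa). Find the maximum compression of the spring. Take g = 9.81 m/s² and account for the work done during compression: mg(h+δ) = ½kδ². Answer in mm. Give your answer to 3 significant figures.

k = Gd⁴/(8D³N_a) = (76.1×10³)(8.3⁴)/(8·37.0³·7) = 127.32 N/mm
W = mg = 7.1 × 9.81 = 69.651 N
½kδ² − Wδ − Wh = 0 → δ = (W + √(W² + 2kWh))/k
δ = (69.651 + √(4851.3 + 6.45599e+06))/127.32 = (69.651 + 2541.8)/127.32 = 20.511 mm

20.5 mm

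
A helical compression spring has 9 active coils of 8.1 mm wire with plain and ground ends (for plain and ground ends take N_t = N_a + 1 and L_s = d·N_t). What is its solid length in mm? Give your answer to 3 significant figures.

81.0 mm

plain and ground ends: N_t = N_a + 1 = 9 + 1 = 10
L_s = d·N_t = 8.1 × 10 = 81 mm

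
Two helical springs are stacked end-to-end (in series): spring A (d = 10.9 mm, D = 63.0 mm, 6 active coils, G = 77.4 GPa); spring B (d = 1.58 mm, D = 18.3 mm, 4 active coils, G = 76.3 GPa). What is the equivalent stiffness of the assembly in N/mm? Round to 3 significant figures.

2.36 N/mm

k_A = Gd⁴/(8D³N_a) = (77.4×10³)(10.9⁴)/(8·63.0³·6) = 91.03 N/mm
k_B = Gd⁴/(8D³N_a) = (76.3×10³)(1.58⁴)/(8·18.3³·4) = 2.4247 N/mm
Series: 1/k_eq = 1/91.03 + 1/2.4247 = 0.42342; k_eq = 2.3617 N/mm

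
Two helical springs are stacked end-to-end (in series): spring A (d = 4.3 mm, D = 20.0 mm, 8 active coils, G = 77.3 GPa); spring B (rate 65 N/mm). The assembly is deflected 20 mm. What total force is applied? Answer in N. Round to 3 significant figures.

k_A = Gd⁴/(8D³N_a) = (77.3×10³)(4.3⁴)/(8·20.0³·8) = 51.616 N/mm
Series: 1/k_eq = 1/51.616 + 1/65 = 0.034758; k_eq = 28.77 N/mm
F = k_eq·δ = 28.77·20 = 575.4 N

575 N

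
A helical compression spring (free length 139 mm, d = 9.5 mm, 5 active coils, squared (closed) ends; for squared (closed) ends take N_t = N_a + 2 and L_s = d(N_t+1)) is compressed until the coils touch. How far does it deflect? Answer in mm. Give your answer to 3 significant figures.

N_t = 7; L_s = 9.5·8 = 76 mm
δ_solid = L₀ − L_s = 139 − 76 = 63 mm

63.0 mm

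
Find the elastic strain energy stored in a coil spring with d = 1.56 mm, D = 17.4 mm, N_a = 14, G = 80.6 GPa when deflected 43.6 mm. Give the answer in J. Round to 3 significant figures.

0.769 J

k = Gd⁴/(8D³N_a) = (80.6×10³)(1.56⁴)/(8·17.4³·14) = 0.80904 N/mm
U = ½kδ² = 0.5 × 0.80904 × 43.6² = 768.97 N·mm = 0.76897 J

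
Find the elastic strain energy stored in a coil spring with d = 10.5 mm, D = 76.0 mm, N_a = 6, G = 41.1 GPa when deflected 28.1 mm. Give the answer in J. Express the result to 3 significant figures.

9.36 J

k = Gd⁴/(8D³N_a) = (41.1×10³)(10.5⁴)/(8·76.0³·6) = 23.709 N/mm
U = ½kδ² = 0.5 × 23.709 × 28.1² = 9360.5 N·mm = 9.3605 J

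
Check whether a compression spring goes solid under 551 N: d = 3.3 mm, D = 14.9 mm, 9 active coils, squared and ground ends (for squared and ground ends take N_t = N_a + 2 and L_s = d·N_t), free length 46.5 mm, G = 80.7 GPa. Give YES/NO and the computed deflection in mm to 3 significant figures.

YES, δ = 13.7 mm

k = Gd⁴/(8D³N_a) = (80.7×10³)(3.3⁴)/(8·14.9³·9) = 40.183 N/mm
N_t = 11; L_s = 3.3·11 = 36.3 mm; δ_solid = L₀ − L_s = 46.5 − 36.3 = 10.2 mm
δ = F/k = 551/40.183 = 13.712 mm
δ ≥ δ_solid → spring goes solid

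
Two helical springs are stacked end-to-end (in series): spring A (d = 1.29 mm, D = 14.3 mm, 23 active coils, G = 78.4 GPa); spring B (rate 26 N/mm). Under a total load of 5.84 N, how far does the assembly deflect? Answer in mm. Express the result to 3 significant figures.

k_A = Gd⁴/(8D³N_a) = (78.4×10³)(1.29⁴)/(8·14.3³·23) = 0.40351 N/mm
Series: 1/k_eq = 1/0.40351 + 1/26 = 2.5167; k_eq = 0.39734 N/mm
δ = F/k_eq = 5.84/0.39734 = 14.698 mm

14.7 mm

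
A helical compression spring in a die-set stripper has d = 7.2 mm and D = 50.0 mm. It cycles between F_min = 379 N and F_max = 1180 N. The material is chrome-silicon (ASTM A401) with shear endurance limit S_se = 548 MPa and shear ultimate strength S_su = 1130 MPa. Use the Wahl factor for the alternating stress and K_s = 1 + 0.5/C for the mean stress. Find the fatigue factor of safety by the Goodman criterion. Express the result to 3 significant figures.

1.80

C = D/d = 50.0/7.2 = 6.9444; K_W = (4C−1)/(4C−4)+0.615/C = 1.2147; K_s = 1+0.5/C = 1.0720
F_a = (F_max−F_min)/2 = 400.5 N; F_m = (F_max+F_min)/2 = 779.5 N
τ_a = K_W·8F_aD/(πd³) = 1.2147 × 136.62 = 165.96 MPa
τ_m = K_s·8F_mD/(πd³) = 1.0720 × 265.91 = 285.05 MPa
Goodman: 1/n_f = τ_a/S_se + τ_m/S_su = 165.96/548 + 285.05/1130 = 0.30284 + 0.25226 = 0.5551
n_f = 1/0.5551 = 1.801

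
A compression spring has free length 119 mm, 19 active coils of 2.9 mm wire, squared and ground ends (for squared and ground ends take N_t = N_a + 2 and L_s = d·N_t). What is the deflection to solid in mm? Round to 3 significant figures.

58.1 mm

N_t = 21; L_s = 2.9·21 = 60.9 mm
δ_solid = L₀ − L_s = 119 − 60.9 = 58.1 mm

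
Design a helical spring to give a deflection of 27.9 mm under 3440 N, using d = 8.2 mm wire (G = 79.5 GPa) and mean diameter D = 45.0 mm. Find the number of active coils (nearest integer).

4

Required rate k = F/δ = 3440/27.9 = 123.3 N/mm
N_a = Gd⁴/(8D³k) = (79.5×10³ × 8.2⁴)/(8 × 45.0³ × 123.3)
    = 3.59437e+08 / 8.98839e+07 = 3.999 → 4 coils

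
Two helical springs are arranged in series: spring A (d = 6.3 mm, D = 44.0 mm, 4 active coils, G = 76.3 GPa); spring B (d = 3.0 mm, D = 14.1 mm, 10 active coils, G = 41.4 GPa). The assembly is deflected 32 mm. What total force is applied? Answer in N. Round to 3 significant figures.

357 N

k_A = Gd⁴/(8D³N_a) = (76.3×10³)(6.3⁴)/(8·44.0³·4) = 44.094 N/mm
k_B = Gd⁴/(8D³N_a) = (41.4×10³)(3.0⁴)/(8·14.1³·10) = 14.953 N/mm
Series: 1/k_eq = 1/44.094 + 1/14.953 = 0.089554; k_eq = 11.166 N/mm
F = k_eq·δ = 11.166·32 = 357.33 N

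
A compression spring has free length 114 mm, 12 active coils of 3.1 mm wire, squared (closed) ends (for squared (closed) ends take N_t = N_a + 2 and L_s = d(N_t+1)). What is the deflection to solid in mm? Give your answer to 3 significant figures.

N_t = 14; L_s = 3.1·15 = 46.5 mm
δ_solid = L₀ − L_s = 114 − 46.5 = 67.5 mm

67.5 mm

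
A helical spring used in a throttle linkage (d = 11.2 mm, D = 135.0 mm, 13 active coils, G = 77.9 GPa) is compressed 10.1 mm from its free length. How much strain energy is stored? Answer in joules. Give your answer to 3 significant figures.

k = Gd⁴/(8D³N_a) = (77.9×10³)(11.2⁴)/(8·135.0³·13) = 4.7904 N/mm
U = ½kδ² = 0.5 × 4.7904 × 10.1² = 244.34 N·mm = 0.24434 J

0.244 J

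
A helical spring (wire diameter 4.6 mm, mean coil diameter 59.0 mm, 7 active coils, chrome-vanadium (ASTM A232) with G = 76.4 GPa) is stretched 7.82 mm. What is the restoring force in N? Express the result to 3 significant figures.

k = Gd⁴/(8D³N_a) = (76.4×10³)(4.6⁴)/(8·59.0³·7) = 2.9743 N/mm
F = k·δ = 2.9743 × 7.82 = 23.259 N

23.3 N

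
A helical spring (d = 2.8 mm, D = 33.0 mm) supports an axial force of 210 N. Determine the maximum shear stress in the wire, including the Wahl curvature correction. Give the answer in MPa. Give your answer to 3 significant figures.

Spring index C = D/d = 33.0/2.8 = 11.7857
K_W = (4C−1)/(4C−4) + 0.615/C = 46.143/43.143 + 0.0522 = 1.1217
τ₀ = 8FD/(πd³) = 8·210·33.0/(π·2.8³) = 55440/68.964 = 803.89 MPa
τ_max = K·τ₀ = 1.1217 × 803.89 = 901.74 MPa

902 MPa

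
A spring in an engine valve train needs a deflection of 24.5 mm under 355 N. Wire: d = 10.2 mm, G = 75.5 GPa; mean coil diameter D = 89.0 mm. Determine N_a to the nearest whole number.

Required rate k = F/δ = 355/24.5 = 14.49 N/mm
N_a = Gd⁴/(8D³k) = (75.5×10³ × 10.2⁴)/(8 × 89.0³ × 14.49)
    = 8.17236e+08 / 8.17189e+07 = 10 → 10 coils

10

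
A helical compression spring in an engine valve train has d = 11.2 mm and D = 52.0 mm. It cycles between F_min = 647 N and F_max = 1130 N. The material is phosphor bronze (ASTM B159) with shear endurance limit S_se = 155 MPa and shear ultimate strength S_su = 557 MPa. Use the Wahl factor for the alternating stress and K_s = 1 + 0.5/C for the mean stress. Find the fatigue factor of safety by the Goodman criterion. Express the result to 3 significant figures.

C = D/d = 52.0/11.2 = 4.6429; K_W = (4C−1)/(4C−4)+0.615/C = 1.3383; K_s = 1+0.5/C = 1.1077
F_a = (F_max−F_min)/2 = 241.5 N; F_m = (F_max+F_min)/2 = 888.5 N
τ_a = K_W·8F_aD/(πd³) = 1.3383 × 22.762 = 30.463 MPa
τ_m = K_s·8F_mD/(πd³) = 1.1077 × 83.743 = 92.761 MPa
Goodman: 1/n_f = τ_a/S_se + τ_m/S_su = 30.463/155 + 92.761/557 = 0.19654 + 0.16654 = 0.36307
n_f = 1/0.36307 = 2.754

2.75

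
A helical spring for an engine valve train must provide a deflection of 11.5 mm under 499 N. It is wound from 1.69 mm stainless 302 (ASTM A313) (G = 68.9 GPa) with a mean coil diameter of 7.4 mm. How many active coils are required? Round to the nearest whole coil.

Required rate k = F/δ = 499/11.5 = 43.391 N/mm
N_a = Gd⁴/(8D³k) = (68.9×10³ × 1.69⁴)/(8 × 7.4³ × 43.391)
    = 562038 / 140666 = 3.996 → 4 coils

4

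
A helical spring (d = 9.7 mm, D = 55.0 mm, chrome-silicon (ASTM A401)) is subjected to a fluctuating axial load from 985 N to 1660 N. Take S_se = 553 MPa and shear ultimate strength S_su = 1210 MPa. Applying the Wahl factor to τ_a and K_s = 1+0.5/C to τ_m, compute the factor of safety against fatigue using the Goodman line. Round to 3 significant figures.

3.32

C = D/d = 55.0/9.7 = 5.6701; K_W = (4C−1)/(4C−4)+0.615/C = 1.2691; K_s = 1+0.5/C = 1.0882
F_a = (F_max−F_min)/2 = 337.5 N; F_m = (F_max+F_min)/2 = 1322.5 N
τ_a = K_W·8F_aD/(πd³) = 1.2691 × 51.792 = 65.727 MPa
τ_m = K_s·8F_mD/(πd³) = 1.0882 × 202.95 = 220.84 MPa
Goodman: 1/n_f = τ_a/S_se + τ_m/S_su = 65.727/553 + 220.84/1210 = 0.11886 + 0.18252 = 0.30137
n_f = 1/0.30137 = 3.318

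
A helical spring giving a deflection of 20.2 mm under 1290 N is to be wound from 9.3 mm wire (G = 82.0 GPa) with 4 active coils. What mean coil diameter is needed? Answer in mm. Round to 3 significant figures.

67.0 mm

Required rate k = F/δ = 1290/20.2 = 63.861 N/mm
D = (Gd⁴/(8N_a·k))^(1/3) = (82.0×10³·9.3⁴/(8·4·63.861))^(1/3)
  = (300163)^(1/3) = 66.9554 mm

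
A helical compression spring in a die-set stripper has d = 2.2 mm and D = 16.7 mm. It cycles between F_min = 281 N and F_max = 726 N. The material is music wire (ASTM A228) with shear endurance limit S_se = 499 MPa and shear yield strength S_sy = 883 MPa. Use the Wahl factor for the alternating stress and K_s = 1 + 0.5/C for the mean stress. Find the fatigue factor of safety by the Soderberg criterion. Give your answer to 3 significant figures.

0.220

C = D/d = 16.7/2.2 = 7.5909; K_W = (4C−1)/(4C−4)+0.615/C = 1.1948; K_s = 1+0.5/C = 1.0659
F_a = (F_max−F_min)/2 = 222.5 N; F_m = (F_max+F_min)/2 = 503.5 N
τ_a = K_W·8F_aD/(πd³) = 1.1948 × 888.63 = 1061.7 MPa
τ_m = K_s·8F_mD/(πd³) = 1.0659 × 2010.9 = 2143.3 MPa
Soderberg: 1/n_f = τ_a/S_se + τ_m/S_sy = 1061.7/499 + 2143.3/883 = 2.12773 + 2.42734 = 4.5551
n_f = 1/4.5551 = 0.2195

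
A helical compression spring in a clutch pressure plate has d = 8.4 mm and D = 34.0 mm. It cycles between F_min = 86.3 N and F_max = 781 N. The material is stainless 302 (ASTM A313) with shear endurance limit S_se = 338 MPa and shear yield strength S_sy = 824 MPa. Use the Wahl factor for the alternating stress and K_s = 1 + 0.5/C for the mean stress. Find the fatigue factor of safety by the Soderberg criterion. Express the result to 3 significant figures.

3.38

C = D/d = 34.0/8.4 = 4.0476; K_W = (4C−1)/(4C−4)+0.615/C = 1.3980; K_s = 1+0.5/C = 1.1235
F_a = (F_max−F_min)/2 = 347.35 N; F_m = (F_max+F_min)/2 = 433.65 N
τ_a = K_W·8F_aD/(πd³) = 1.3980 × 50.74 = 70.936 MPa
τ_m = K_s·8F_mD/(πd³) = 1.1235 × 63.346 = 71.171 MPa
Soderberg: 1/n_f = τ_a/S_se + τ_m/S_sy = 70.936/338 + 71.171/824 = 0.20987 + 0.08637 = 0.29624
n_f = 1/0.29624 = 3.376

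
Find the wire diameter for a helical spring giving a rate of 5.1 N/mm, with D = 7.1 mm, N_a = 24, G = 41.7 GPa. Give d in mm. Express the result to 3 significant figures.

d = (8D³N_a·k / G)^(1/4) = (8·7.1³·24·5.1 / (41.7×10³))^0.25
  = (8.4045)^0.25 = 1.7027 mm

1.70 mm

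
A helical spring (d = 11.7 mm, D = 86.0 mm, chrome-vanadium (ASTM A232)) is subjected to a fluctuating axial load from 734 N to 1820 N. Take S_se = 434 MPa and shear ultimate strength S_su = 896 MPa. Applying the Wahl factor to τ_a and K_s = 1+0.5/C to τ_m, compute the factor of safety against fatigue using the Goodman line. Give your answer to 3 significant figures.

2.42

C = D/d = 86.0/11.7 = 7.3504; K_W = (4C−1)/(4C−4)+0.615/C = 1.2018; K_s = 1+0.5/C = 1.0680
F_a = (F_max−F_min)/2 = 543 N; F_m = (F_max+F_min)/2 = 1277 N
τ_a = K_W·8F_aD/(πd³) = 1.2018 × 74.247 = 89.228 MPa
τ_m = K_s·8F_mD/(πd³) = 1.0680 × 174.61 = 186.49 MPa
Goodman: 1/n_f = τ_a/S_se + τ_m/S_su = 89.228/434 + 186.49/896 = 0.20560 + 0.20813 = 0.41373
n_f = 1/0.41373 = 2.417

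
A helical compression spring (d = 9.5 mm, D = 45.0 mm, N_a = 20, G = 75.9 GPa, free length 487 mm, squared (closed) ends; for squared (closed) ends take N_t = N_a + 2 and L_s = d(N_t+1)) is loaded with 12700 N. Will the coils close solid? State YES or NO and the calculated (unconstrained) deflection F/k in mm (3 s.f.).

k = Gd⁴/(8D³N_a) = (75.9×10³)(9.5⁴)/(8·45.0³·20) = 42.401 N/mm
N_t = 22; L_s = 9.5·23 = 218.5 mm; δ_solid = L₀ − L_s = 487 − 218.5 = 268.5 mm
δ = F/k = 12700/42.401 = 299.52 mm
δ ≥ δ_solid → spring goes solid

YES, δ = 300 mm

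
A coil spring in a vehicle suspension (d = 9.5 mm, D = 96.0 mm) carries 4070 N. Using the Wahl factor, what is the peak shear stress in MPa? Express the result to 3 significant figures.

Spring index C = D/d = 96.0/9.5 = 10.1053
K_W = (4C−1)/(4C−4) + 0.615/C = 39.421/36.421 + 0.0609 = 1.1432
τ₀ = 8FD/(πd³) = 8·4070·96.0/(π·9.5³) = 3.12576e+06/2693.5 = 1160.5 MPa
τ_max = K·τ₀ = 1.1432 × 1160.5 = 1326.7 MPa

1330 MPa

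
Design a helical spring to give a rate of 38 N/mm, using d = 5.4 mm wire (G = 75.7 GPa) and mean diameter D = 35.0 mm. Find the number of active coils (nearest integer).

N_a = Gd⁴/(8D³k) = (75.7×10³ × 5.4⁴)/(8 × 35.0³ × 38)
    = 6.43681e+07 / 1.3034e+07 = 4.938 → 5 coils

5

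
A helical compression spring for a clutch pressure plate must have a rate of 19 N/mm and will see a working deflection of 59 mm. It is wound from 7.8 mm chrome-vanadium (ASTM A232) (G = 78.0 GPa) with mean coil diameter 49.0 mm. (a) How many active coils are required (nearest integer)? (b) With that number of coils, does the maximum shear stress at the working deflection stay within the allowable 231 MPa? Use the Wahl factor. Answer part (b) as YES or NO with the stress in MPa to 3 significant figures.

N_a = Gd⁴/(8D³k) = (78.0×10³)(7.8⁴)/(8·49.0³·19) = 16.15 → N_a = 16
Actual rate k = Gd⁴/(8D³·16) = 19.172 N/mm
Working load F = kδ = 19.172·59 = 1131.2 N
C = 49.0/7.8 = 6.2821; K_W = (4C−1)/(4C−4)+0.615/C = 1.2399
τ_max = K_W·8FD/(πd³) = 1.2399·297.43 = 368.78 MPa
τ_max > 231 MPa → exceeds allowable

(a) 16 coils; (b) NO, τ_max = 369 MPa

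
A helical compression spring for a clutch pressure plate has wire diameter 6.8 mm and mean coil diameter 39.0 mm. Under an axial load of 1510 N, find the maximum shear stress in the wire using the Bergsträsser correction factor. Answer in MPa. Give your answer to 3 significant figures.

597 MPa

Spring index C = D/d = 39.0/6.8 = 5.7353
K_B = (4C+2)/(4C−3) = 24.941/19.941 = 1.2507
τ₀ = 8FD/(πd³) = 8·1510·39.0/(π·6.8³) = 471120/987.82 = 476.93 MPa
τ_max = K·τ₀ = 1.2507 × 476.93 = 596.51 MPa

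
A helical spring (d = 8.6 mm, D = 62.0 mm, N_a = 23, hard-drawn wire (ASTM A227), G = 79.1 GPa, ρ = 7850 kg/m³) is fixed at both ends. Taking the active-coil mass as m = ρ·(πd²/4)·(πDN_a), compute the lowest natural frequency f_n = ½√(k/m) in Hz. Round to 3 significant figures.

34.7 Hz

k = Gd⁴/(8D³N_a) = (79.1×10³)(8.6⁴)/(8·62.0³·23) = 9.8668 N/mm = 9866.8 N/m
Wire length L = πDN_a = π·62.0·23 = 4479.9 mm
m = ρ·(πd²/4)·L = 7850 × 58.088×10⁻⁶ m² × 4.4799 m = 2.0428 kg
f_n = ½√(k/m) = 0.5·√(9866.8/2.0428) = 0.5·√(4830) = 34.749 Hz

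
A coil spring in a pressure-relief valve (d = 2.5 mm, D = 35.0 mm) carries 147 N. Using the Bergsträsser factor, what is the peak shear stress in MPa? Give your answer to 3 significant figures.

Spring index C = D/d = 35.0/2.5 = 14.0000
K_B = (4C+2)/(4C−3) = 58.000/53.000 = 1.0943
τ₀ = 8FD/(πd³) = 8·147·35.0/(π·2.5³) = 41160/49.087 = 838.5 MPa
τ_max = K·τ₀ = 1.0943 × 838.5 = 917.61 MPa

918 MPa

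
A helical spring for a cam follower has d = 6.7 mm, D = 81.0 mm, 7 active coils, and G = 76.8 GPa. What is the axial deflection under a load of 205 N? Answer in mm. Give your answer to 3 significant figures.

39.4 mm

k = Gd⁴/(8D³N_a) = (76.8×10³)(6.7⁴)/(8·81.0³·7) = 5.2002 N/mm
δ = F/k = 205 / 5.2002 = 39.422 mm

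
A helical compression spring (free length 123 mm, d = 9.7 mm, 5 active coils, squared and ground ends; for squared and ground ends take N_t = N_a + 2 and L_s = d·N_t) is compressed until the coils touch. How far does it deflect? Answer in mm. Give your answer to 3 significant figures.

N_t = 7; L_s = 9.7·7 = 67.9 mm
δ_solid = L₀ − L_s = 123 − 67.9 = 55.1 mm

55.1 mm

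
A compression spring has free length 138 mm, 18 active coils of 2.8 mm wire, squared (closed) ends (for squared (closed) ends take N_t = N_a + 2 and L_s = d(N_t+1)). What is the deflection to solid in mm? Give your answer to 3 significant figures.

N_t = 20; L_s = 2.8·21 = 58.8 mm
δ_solid = L₀ − L_s = 138 − 58.8 = 79.2 mm

79.2 mm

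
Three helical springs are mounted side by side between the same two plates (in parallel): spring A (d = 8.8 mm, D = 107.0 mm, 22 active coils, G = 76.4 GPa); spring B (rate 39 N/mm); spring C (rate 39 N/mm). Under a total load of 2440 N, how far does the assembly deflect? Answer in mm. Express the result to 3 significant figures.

30.5 mm

k_A = Gd⁴/(8D³N_a) = (76.4×10³)(8.8⁴)/(8·107.0³·22) = 2.125 N/mm
Parallel: k_eq = 2.125 + 39 + 39 = 80.125 N/mm
δ = F/k_eq = 2440/80.125 = 30.452 mm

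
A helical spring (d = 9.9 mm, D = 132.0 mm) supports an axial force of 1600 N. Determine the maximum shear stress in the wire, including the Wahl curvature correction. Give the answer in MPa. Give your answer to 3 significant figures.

614 MPa

Spring index C = D/d = 132.0/9.9 = 13.3333
K_W = (4C−1)/(4C−4) + 0.615/C = 52.333/49.333 + 0.0461 = 1.1069
τ₀ = 8FD/(πd³) = 8·1600·132.0/(π·9.9³) = 1.6896e+06/3048.3 = 554.28 MPa
τ_max = K·τ₀ = 1.1069 × 554.28 = 613.55 MPa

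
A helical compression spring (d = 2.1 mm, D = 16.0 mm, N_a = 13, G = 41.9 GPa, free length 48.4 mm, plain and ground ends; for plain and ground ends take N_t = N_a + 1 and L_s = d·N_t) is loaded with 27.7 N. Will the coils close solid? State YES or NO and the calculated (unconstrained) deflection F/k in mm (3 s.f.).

k = Gd⁴/(8D³N_a) = (41.9×10³)(2.1⁴)/(8·16.0³·13) = 1.9129 N/mm
N_t = 14; L_s = 2.1·14 = 29.4 mm; δ_solid = L₀ − L_s = 48.4 − 29.4 = 19 mm
δ = F/k = 27.7/1.9129 = 14.48 mm
δ < δ_solid → spring does not go solid

NO, δ = 14.5 mm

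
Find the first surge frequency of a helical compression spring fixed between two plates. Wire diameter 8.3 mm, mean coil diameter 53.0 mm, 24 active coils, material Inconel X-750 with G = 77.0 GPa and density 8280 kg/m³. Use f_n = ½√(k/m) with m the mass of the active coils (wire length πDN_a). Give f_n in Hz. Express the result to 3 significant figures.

42.3 Hz

k = Gd⁴/(8D³N_a) = (77.0×10³)(8.3⁴)/(8·53.0³·24) = 12.784 N/mm = 12784 N/m
Wire length L = πDN_a = π·53.0·24 = 3996.1 mm
m = ρ·(πd²/4)·L = 8280 × 54.106×10⁻⁶ m² × 3.9961 m = 1.7902 kg
f_n = ½√(k/m) = 0.5·√(12784/1.7902) = 0.5·√(7141) = 42.252 Hz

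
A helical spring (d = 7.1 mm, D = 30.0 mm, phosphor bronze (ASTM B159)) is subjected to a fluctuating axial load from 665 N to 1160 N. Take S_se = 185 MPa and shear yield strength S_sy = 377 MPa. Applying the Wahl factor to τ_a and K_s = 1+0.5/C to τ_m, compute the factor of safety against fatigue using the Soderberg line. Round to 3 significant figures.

1.03

C = D/d = 30.0/7.1 = 4.2254; K_W = (4C−1)/(4C−4)+0.615/C = 1.3781; K_s = 1+0.5/C = 1.1183
F_a = (F_max−F_min)/2 = 247.5 N; F_m = (F_max+F_min)/2 = 912.5 N
τ_a = K_W·8F_aD/(πd³) = 1.3781 × 52.828 = 72.801 MPa
τ_m = K_s·8F_mD/(πd³) = 1.1183 × 194.77 = 217.82 MPa
Soderberg: 1/n_f = τ_a/S_se + τ_m/S_sy = 72.801/185 + 217.82/377 = 0.39352 + 0.57776 = 0.97128
n_f = 1/0.97128 = 1.03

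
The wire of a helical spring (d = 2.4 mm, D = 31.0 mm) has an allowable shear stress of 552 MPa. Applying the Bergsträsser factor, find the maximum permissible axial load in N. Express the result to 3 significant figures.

87.7 N

C = D/d = 31.0/2.4 = 12.9167
K_B = (4C+2)/(4C−3) = 53.667/48.667 = 1.1027
τ_max = K·8FD/(πd³) → F_max = τ_allow·πd³/(8DK)
F_max = 552·π·2.4³/(8·31.0·1.1027) = 23973/273.48 = 87.659 N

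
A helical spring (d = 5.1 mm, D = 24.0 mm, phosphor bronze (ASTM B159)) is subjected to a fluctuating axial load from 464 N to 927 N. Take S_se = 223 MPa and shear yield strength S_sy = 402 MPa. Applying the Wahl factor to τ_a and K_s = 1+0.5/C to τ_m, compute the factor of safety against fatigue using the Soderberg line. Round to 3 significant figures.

0.658

C = D/d = 24.0/5.1 = 4.7059; K_W = (4C−1)/(4C−4)+0.615/C = 1.3331; K_s = 1+0.5/C = 1.1062
F_a = (F_max−F_min)/2 = 231.5 N; F_m = (F_max+F_min)/2 = 695.5 N
τ_a = K_W·8F_aD/(πd³) = 1.3331 × 106.66 = 142.18 MPa
τ_m = K_s·8F_mD/(πd³) = 1.1062 × 320.43 = 354.48 MPa
Soderberg: 1/n_f = τ_a/S_se + τ_m/S_sy = 142.18/223 + 354.48/402 = 0.63759 + 0.88179 = 1.5194
n_f = 1/1.5194 = 0.6582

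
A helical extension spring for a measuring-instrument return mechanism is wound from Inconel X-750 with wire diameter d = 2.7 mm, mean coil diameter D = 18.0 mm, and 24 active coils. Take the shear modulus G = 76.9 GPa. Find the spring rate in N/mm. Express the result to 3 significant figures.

3.65 N/mm

k = Gd⁴/(8D³N_a) = (76.9×10³ × 2.7⁴) / (8 × 18.0³ × 24)
  = 4.08678e+06 / 1.11974e+06 = 3.6497 N/mm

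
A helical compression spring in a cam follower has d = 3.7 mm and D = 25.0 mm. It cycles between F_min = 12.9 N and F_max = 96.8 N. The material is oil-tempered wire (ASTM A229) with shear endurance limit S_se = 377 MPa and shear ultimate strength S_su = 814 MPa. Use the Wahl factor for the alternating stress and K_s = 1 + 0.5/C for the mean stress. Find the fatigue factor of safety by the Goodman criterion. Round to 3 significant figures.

3.82

C = D/d = 25.0/3.7 = 6.7568; K_W = (4C−1)/(4C−4)+0.615/C = 1.2213; K_s = 1+0.5/C = 1.0740
F_a = (F_max−F_min)/2 = 41.95 N; F_m = (F_max+F_min)/2 = 54.85 N
τ_a = K_W·8F_aD/(πd³) = 1.2213 × 52.724 = 64.392 MPa
τ_m = K_s·8F_mD/(πd³) = 1.0740 × 68.937 = 74.038 MPa
Goodman: 1/n_f = τ_a/S_se + τ_m/S_su = 64.392/377 + 74.038/814 = 0.17080 + 0.09096 = 0.26176
n_f = 1/0.26176 = 3.82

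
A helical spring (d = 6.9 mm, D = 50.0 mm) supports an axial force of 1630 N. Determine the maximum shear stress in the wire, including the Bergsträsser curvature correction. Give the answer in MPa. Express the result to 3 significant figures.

753 MPa

Spring index C = D/d = 50.0/6.9 = 7.2464
K_B = (4C+2)/(4C−3) = 30.986/25.986 = 1.1924
τ₀ = 8FD/(πd³) = 8·1630·50.0/(π·6.9³) = 652000/1032 = 631.76 MPa
τ_max = K·τ₀ = 1.1924 × 631.76 = 753.32 MPa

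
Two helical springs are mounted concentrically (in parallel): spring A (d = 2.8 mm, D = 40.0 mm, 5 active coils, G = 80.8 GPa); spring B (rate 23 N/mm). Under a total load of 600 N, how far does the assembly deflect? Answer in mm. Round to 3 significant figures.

k_A = Gd⁴/(8D³N_a) = (80.8×10³)(2.8⁴)/(8·40.0³·5) = 1.94 N/mm
Parallel: k_eq = 1.94 + 23 = 24.94 N/mm
δ = F/k_eq = 600/24.94 = 24.058 mm

24.1 mm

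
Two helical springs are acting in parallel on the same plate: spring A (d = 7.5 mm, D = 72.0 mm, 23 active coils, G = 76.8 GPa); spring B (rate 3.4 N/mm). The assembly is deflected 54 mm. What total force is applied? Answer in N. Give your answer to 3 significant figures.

k_A = Gd⁴/(8D³N_a) = (76.8×10³)(7.5⁴)/(8·72.0³·23) = 3.5383 N/mm
Parallel: k_eq = 3.5383 + 3.4 = 6.9383 N/mm
F = k_eq·δ = 6.9383·54 = 374.67 N

375 N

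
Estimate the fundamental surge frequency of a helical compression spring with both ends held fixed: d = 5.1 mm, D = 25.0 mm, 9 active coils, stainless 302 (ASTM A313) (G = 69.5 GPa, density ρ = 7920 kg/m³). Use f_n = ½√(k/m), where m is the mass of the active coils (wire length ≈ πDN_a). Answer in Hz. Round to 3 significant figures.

k = Gd⁴/(8D³N_a) = (69.5×10³)(5.1⁴)/(8·25.0³·9) = 41.794 N/mm = 41794 N/m
Wire length L = πDN_a = π·25.0·9 = 706.86 mm
m = ρ·(πd²/4)·L = 7920 × 20.428×10⁻⁶ m² × 0.70686 m = 0.11436 kg
f_n = ½√(k/m) = 0.5·√(41794/0.11436) = 0.5·√(3.6545e+05) = 302.26 Hz

302 Hz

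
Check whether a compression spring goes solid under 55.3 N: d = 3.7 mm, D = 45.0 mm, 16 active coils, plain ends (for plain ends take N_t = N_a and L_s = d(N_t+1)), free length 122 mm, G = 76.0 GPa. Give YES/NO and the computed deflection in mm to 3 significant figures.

k = Gd⁴/(8D³N_a) = (76.0×10³)(3.7⁴)/(8·45.0³·16) = 1.2212 N/mm
N_t = 16; L_s = 3.7·17 = 62.9 mm; δ_solid = L₀ − L_s = 122 − 62.9 = 59.1 mm
δ = F/k = 55.3/1.2212 = 45.285 mm
δ < δ_solid → spring does not go solid

NO, δ = 45.3 mm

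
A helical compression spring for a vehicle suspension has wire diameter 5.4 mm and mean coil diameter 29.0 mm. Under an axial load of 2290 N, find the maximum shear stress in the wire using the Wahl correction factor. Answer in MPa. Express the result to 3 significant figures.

1380 MPa

Spring index C = D/d = 29.0/5.4 = 5.3704
K_W = (4C−1)/(4C−4) + 0.615/C = 20.481/17.481 + 0.1145 = 1.2861
τ₀ = 8FD/(πd³) = 8·2290·29.0/(π·5.4³) = 531280/494.69 = 1074 MPa
τ_max = K·τ₀ = 1.2861 × 1074 = 1381.3 MPa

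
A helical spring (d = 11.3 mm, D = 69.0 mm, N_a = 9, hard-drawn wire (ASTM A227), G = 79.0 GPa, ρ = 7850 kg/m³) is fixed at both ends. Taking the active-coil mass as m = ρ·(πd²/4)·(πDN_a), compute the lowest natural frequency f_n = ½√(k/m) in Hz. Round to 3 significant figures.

k = Gd⁴/(8D³N_a) = (79.0×10³)(11.3⁴)/(8·69.0³·9) = 54.458 N/mm = 54458 N/m
Wire length L = πDN_a = π·69.0·9 = 1950.9 mm
m = ρ·(πd²/4)·L = 7850 × 100.29×10⁻⁶ m² × 1.9509 m = 1.5359 kg
f_n = ½√(k/m) = 0.5·√(54458/1.5359) = 0.5·√(35457) = 94.15 Hz

94.2 Hz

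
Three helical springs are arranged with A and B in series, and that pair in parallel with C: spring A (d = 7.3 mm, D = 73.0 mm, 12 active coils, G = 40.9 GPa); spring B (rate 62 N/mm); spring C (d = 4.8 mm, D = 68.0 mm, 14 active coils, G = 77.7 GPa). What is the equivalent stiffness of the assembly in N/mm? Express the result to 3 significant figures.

k_A = Gd⁴/(8D³N_a) = (40.9×10³)(7.3⁴)/(8·73.0³·12) = 3.1101 N/mm
k_C = Gd⁴/(8D³N_a) = (77.7×10³)(4.8⁴)/(8·68.0³·14) = 1.1712 N/mm
Springs A,B series: k_AB = 1/(1/3.1101+1/62) = 2.9615 N/mm; parallel with C: k_eq = 2.9615+1.1712 = 4.1328 N/mm

4.13 N/mm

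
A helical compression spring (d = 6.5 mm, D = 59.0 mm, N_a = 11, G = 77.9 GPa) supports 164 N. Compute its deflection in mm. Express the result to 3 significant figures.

k = Gd⁴/(8D³N_a) = (77.9×10³)(6.5⁴)/(8·59.0³·11) = 7.694 N/mm
δ = F/k = 164 / 7.694 = 21.315 mm

21.3 mm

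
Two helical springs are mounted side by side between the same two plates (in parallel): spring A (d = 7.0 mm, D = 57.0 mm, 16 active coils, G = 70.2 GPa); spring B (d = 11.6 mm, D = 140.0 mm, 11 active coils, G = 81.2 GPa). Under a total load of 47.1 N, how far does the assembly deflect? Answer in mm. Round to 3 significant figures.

k_A = Gd⁴/(8D³N_a) = (70.2×10³)(7.0⁴)/(8·57.0³·16) = 7.1104 N/mm
k_B = Gd⁴/(8D³N_a) = (81.2×10³)(11.6⁴)/(8·140.0³·11) = 6.0887 N/mm
Parallel: k_eq = 7.1104 + 6.0887 = 13.199 N/mm
δ = F/k_eq = 47.1/13.199 = 3.5684 mm

3.57 mm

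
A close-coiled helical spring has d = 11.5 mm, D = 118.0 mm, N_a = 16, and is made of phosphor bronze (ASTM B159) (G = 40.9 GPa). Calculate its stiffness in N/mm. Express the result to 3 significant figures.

3.40 N/mm

k = Gd⁴/(8D³N_a) = (40.9×10³ × 11.5⁴) / (8 × 118.0³ × 16)
  = 7.15344e+08 / 2.10308e+08 = 3.4014 N/mm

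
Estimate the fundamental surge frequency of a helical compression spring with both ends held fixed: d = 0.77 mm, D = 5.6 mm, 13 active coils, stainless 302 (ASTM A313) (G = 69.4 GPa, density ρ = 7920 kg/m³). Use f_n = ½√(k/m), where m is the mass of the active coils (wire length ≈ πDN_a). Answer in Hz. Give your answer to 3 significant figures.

k = Gd⁴/(8D³N_a) = (69.4×10³)(0.77⁴)/(8·5.6³·13) = 1.3357 N/mm = 1335.7 N/m
Wire length L = πDN_a = π·5.6·13 = 228.71 mm
m = ρ·(πd²/4)·L = 7920 × 0.46566×10⁻⁶ m² × 0.22871 m = 0.00084349 kg
f_n = ½√(k/m) = 0.5·√(1335.7/0.00084349) = 0.5·√(1.5836e+06) = 629.21 Hz

629 Hz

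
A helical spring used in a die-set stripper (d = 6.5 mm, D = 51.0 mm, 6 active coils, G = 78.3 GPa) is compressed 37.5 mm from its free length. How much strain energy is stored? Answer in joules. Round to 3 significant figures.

15.4 J

k = Gd⁴/(8D³N_a) = (78.3×10³)(6.5⁴)/(8·51.0³·6) = 21.951 N/mm
U = ½kδ² = 0.5 × 21.951 × 37.5² = 15435 N·mm = 15.435 J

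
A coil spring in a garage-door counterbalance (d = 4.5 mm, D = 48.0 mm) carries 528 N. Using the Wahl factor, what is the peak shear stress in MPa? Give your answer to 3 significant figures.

804 MPa

Spring index C = D/d = 48.0/4.5 = 10.6667
K_W = (4C−1)/(4C−4) + 0.615/C = 41.667/38.667 + 0.0577 = 1.1352
τ₀ = 8FD/(πd³) = 8·528·48.0/(π·4.5³) = 202752/286.28 = 708.24 MPa
τ_max = K·τ₀ = 1.1352 × 708.24 = 804.02 MPa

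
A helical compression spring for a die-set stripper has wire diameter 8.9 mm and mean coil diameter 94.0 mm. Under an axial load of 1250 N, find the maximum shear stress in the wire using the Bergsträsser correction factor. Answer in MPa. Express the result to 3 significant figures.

479 MPa

Spring index C = D/d = 94.0/8.9 = 10.5618
K_B = (4C+2)/(4C−3) = 44.247/39.247 = 1.1274
τ₀ = 8FD/(πd³) = 8·1250·94.0/(π·8.9³) = 940000/2214.7 = 424.43 MPa
τ_max = K·τ₀ = 1.1274 × 424.43 = 478.5 MPa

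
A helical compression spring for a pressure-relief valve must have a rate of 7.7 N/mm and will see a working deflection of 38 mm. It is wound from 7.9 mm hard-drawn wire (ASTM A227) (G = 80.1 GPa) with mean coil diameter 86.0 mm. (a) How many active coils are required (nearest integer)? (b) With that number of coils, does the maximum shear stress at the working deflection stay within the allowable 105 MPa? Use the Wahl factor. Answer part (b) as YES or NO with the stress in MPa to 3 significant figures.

N_a = Gd⁴/(8D³k) = (80.1×10³)(7.9⁴)/(8·86.0³·7.7) = 7.963 → N_a = 8
Actual rate k = Gd⁴/(8D³·8) = 7.6642 N/mm
Working load F = kδ = 7.6642·38 = 291.24 N
C = 86.0/7.9 = 10.8861; K_W = (4C−1)/(4C−4)+0.615/C = 1.1324
τ_max = K_W·8FD/(πd³) = 1.1324·129.36 = 146.48 MPa
τ_max > 105 MPa → exceeds allowable

(a) 8 coils; (b) NO, τ_max = 146 MPa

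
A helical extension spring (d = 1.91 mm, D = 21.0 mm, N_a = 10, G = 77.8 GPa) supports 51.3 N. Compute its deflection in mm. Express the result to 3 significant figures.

36.7 mm

k = Gd⁴/(8D³N_a) = (77.8×10³)(1.91⁴)/(8·21.0³·10) = 1.3975 N/mm
δ = F/k = 51.3 / 1.3975 = 36.707 mm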